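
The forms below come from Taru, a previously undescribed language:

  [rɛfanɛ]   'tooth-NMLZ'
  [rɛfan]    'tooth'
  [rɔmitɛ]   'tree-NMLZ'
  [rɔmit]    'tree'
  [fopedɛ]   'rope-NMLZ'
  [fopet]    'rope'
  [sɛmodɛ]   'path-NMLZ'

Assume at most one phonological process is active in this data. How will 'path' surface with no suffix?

[sɛmot]

The stem for 'rope' ends in [d] in [fopedɛ] but [t] in [fopet].
But 'tree' keeps [t] in both environments ([rɔmitɛ], [rɔmit]), so there is no rule changing /t/ to [d] before the NMLZ suffix.
So /d/ is underlying, and a rule of word-final obstruent devoicing — voiced obstruents become voiceless word-finally — gives [t].
The one attested form of 'path', [sɛmodɛ], shows underlying /sɛmod/. Applying the same rule word-finally gives [sɛmot].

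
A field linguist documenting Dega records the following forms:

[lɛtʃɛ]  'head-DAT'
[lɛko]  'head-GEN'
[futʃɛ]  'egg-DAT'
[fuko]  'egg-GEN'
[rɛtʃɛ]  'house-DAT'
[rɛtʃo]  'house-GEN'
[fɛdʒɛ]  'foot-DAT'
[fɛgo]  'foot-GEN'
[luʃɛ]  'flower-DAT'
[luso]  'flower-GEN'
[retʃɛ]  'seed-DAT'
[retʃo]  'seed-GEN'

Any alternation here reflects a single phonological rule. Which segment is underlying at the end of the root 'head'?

/k/

In [lɛtʃɛ] and [lɛko] the final segment of 'head' alternates: [tʃ] ~ [k].
If /tʃ/ were underlying and a rule turned it into [k] before the GEN suffix, 'house' would also alternate; but it has [tʃ] in both [rɛtʃɛ] and [rɛtʃo].
The alternation reflects palatalization before a front vowel: /k/, /g/ and /s/ become palato-alveolar [tʃ], [dʒ] and [ʃ] before a front vowel. /k/ is underlying.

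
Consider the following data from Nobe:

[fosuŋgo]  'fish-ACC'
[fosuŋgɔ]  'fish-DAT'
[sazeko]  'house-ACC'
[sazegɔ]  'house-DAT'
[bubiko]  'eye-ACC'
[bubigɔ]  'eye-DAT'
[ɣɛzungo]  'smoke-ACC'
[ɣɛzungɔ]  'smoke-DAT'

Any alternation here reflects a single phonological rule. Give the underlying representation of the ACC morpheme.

The ACC suffix surfaces as [-go] and [-ko], depending on the final segment of the stem.
The DAT suffix, which begins with [g], is invariant after every stem; so [g] is not altered by any rule here.
The ACC suffix is therefore /-ko/ underlyingly, with post-nasal voicing: voiceless stops become voiced after a nasal.

/-ko/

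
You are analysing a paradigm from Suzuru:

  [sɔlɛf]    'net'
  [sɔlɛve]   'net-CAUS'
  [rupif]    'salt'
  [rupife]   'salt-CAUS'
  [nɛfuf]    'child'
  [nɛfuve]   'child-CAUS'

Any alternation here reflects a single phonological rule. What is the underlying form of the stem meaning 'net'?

'net' shows [f] ~ [v] at the end of the stem ([sɔlɛf] vs [sɔlɛve]).
But 'salt' keeps [f] in both environments ([rupif], [rupife]), so there is no rule changing /f/ to [v] before the CAUS suffix.
So /v/ is underlying, and a rule of word-final obstruent devoicing — voiced obstruents become voiceless word-finally — gives [f].

/sɔlɛv/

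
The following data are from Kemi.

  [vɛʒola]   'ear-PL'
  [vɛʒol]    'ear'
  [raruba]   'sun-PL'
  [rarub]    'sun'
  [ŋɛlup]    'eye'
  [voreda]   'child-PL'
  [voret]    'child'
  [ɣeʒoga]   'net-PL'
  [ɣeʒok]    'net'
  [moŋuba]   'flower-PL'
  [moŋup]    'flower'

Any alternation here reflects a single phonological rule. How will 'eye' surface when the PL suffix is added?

The root 'flower' surfaces as [moŋuba] and [moŋup], with a stem-final [b] ~ [p] alternation.
The stem 'sun' ([raruba], [rarub]) shows [b] unchanged in both environments, so [b] cannot be basic with [p] derived in isolation.
So /p/ is underlying, and a rule of intervocalic voicing — voiceless stops become voiced between vowels — gives [b].
From [ŋɛlup] the stem 'eye' is /ŋɛlup/; between vowels this yields [ŋɛluba].

[ŋɛluba]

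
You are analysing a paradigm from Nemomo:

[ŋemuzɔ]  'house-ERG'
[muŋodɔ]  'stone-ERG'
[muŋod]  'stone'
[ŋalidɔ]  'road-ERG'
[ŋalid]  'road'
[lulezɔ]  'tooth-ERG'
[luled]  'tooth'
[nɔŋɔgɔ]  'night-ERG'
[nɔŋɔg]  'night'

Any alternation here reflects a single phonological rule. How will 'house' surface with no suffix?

The stem for 'tooth' ends in [z] in [lulezɔ] but [d] in [luled].
Compare 'road', with invariant [d] in [ŋalidɔ] and [ŋalid]: an analysis with underlying /d/ and a rule producing [z] before the ERG suffix would wrongly predict alternation here too.
The underlying segment must be /z/; voiced fricatives become stops word-finally, yielding [d] there.
From [ŋemuzɔ] the stem 'house' is /ŋemuz/; word-finally this yields [ŋemud].

[ŋemud]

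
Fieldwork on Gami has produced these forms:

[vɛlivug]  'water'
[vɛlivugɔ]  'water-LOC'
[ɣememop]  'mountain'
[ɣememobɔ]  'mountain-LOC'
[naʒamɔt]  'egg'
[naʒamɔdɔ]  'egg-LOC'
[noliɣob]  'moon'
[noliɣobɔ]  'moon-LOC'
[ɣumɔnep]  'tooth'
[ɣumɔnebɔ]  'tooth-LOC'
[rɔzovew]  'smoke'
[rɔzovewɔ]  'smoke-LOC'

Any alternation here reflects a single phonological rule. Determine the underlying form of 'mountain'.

In [ɣememop] and [ɣememobɔ] the final segment of 'mountain' alternates: [p] ~ [b].
But 'moon' keeps [b] in both environments ([noliɣob], [noliɣobɔ]), so there is no rule changing /b/ to [p] in isolation.
Therefore /p/ is basic and [b] is derived by intervocalic voicing (voiceless stops become voiced between vowels).

/ɣememop/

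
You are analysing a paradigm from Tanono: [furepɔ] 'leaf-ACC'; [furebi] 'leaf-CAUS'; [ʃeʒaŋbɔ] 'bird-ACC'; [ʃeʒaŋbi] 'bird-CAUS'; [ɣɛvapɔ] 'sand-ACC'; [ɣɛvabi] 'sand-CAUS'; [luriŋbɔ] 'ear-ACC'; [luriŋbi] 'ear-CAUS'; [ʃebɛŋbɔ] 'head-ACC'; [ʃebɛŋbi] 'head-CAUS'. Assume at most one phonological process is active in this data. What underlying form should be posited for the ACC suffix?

/-pɔ/

The ACC morpheme has two allomorphs, [-bɔ] and [-pɔ].
The CAUS suffix, which begins with [b], is invariant after every stem; so [b] is not altered by any rule here.
So the underlying form is /-pɔ/, and voiceless stops become voiced after a nasal.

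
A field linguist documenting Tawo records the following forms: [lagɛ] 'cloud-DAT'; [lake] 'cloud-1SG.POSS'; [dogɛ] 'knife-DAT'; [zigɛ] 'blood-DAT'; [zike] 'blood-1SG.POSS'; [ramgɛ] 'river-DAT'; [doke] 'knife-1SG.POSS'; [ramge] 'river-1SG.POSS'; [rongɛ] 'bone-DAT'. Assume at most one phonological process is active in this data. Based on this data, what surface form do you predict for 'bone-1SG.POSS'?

The 1SG.POSS suffix surfaces as [-ge] and [-ke], depending on the final segment of the stem.
By contrast the DAT suffix keeps its initial [g] throughout — that segment must be underlying.
The 1SG.POSS suffix is therefore /-ke/ underlyingly, with post-nasal voicing: voiceless stops become voiced after a nasal.
After 'bone', which ends in a nasal, the suffix surfaces as [-ge], giving [ronge].

[ronge]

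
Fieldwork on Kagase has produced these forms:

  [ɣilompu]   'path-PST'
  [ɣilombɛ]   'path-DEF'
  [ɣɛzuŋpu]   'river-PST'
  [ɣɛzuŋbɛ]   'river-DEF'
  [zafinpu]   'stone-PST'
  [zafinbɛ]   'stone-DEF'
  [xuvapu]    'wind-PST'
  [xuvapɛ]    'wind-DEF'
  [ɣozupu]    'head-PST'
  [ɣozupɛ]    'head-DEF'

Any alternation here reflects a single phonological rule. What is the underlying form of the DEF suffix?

/-bɛ/

The DEF morpheme has two allomorphs, [-bɛ] and [-pɛ].
By contrast the PST suffix keeps its initial [p] throughout — that segment must be underlying.
The DEF suffix is therefore /-bɛ/ underlyingly, with post-vocalic devoicing: voiced stops become voiceless after a vowel.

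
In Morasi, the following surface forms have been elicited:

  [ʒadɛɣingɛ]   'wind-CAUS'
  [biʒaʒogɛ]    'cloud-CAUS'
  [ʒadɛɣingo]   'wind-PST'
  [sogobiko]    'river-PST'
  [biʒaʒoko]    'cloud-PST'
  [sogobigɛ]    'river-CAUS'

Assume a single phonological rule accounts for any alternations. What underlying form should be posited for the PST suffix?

/-ko/

The PST morpheme has two allomorphs, [-go] and [-ko].
By contrast the CAUS suffix keeps its initial [g] throughout — that segment must be underlying.
The PST suffix is therefore /-ko/ underlyingly, with post-nasal voicing: voiceless stops become voiced after a nasal.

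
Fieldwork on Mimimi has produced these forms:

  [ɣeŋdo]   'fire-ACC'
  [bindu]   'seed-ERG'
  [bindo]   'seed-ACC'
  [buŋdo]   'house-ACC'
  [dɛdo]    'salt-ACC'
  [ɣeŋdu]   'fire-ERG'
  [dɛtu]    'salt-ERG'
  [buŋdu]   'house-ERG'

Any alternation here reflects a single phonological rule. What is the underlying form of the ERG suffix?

/-tu/

The ERG morpheme has two allomorphs, [-du] and [-tu].
By contrast the ACC suffix keeps its initial [d] throughout — that segment must be underlying.
So the underlying form is /-tu/, and voiceless stops become voiced after a nasal.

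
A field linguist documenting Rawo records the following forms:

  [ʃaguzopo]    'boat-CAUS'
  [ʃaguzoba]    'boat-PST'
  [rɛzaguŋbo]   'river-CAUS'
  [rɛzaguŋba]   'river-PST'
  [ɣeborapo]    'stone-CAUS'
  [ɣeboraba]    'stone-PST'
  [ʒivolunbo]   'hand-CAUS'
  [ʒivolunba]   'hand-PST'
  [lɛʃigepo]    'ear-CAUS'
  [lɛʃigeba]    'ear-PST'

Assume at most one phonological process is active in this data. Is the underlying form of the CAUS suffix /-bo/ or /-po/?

The CAUS suffix surfaces as [-bo] and [-po], depending on the final segment of the stem.
By contrast the PST suffix keeps its initial [b] throughout — that segment must be underlying.
So the underlying form is /-po/, and voiceless stops become voiced after a nasal.

/-po/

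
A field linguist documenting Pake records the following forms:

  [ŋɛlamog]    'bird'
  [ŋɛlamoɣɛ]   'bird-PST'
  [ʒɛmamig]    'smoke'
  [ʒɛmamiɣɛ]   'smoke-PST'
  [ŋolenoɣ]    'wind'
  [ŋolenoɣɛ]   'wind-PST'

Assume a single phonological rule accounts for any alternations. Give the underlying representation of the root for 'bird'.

/ŋɛlamog/

The root 'bird' surfaces as [ŋɛlamog] and [ŋɛlamoɣɛ], with a stem-final [g] ~ [ɣ] alternation.
But 'wind' keeps [ɣ] in both environments ([ŋolenoɣ], [ŋolenoɣɛ]), so there is no rule changing /ɣ/ to [g] in isolation.
Therefore /g/ is basic and [ɣ] is derived by intervocalic spirantization (voiced stops become fricatives between vowels).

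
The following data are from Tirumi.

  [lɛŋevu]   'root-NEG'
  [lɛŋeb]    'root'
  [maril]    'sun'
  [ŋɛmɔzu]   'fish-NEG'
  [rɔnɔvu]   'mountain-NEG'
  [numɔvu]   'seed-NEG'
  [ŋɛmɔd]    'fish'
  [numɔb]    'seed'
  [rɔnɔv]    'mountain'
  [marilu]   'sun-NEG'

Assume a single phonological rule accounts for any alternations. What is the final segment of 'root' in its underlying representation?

/b/

In [lɛŋevu] and [lɛŋeb] the final segment of 'root' alternates: [v] ~ [b].
The stem 'mountain' ([rɔnɔvu], [rɔnɔv]) shows [v] unchanged in both environments, so [v] cannot be basic with [b] derived in isolation.
The underlying segment must be /b/; voiced stops become fricatives between vowels, yielding [v] there.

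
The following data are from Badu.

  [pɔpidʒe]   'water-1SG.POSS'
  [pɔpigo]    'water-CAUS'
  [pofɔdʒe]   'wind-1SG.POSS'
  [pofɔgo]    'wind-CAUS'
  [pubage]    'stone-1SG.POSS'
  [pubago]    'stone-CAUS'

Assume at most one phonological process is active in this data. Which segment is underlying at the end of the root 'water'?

The root 'water' surfaces as [pɔpidʒe] and [pɔpigo], with a stem-final [dʒ] ~ [g] alternation.
Compare 'stone', with invariant [g] in [pubage] and [pubago]: an analysis with underlying /g/ and a rule producing [dʒ] before the 1SG.POSS suffix would wrongly predict alternation here too.
The alternation reflects depalatalization: palato-alveolar /dʒ/ becomes [g] when no front vowel follows. /dʒ/ is underlying.

/dʒ/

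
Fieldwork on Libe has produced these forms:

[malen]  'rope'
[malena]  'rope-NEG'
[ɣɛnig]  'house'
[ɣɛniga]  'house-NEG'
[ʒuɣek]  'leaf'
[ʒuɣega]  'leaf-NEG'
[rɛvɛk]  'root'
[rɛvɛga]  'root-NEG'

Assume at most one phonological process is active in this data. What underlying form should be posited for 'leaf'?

/ʒuɣek/

In [ʒuɣek] and [ʒuɣega] the final segment of 'leaf' alternates: [k] ~ [g].
The stem 'house' ([ɣɛnig], [ɣɛniga]) shows [g] unchanged in both environments, so [g] cannot be basic with [k] derived in isolation.
The alternation reflects intervocalic voicing: voiceless stops become voiced between vowels. /k/ is underlying.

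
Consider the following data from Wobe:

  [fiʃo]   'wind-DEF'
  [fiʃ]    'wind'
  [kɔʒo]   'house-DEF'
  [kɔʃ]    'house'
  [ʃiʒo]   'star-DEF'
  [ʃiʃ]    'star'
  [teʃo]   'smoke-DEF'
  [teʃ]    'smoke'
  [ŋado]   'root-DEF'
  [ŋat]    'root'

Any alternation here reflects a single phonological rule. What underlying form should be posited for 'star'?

/ʃiʒ/

The root 'star' surfaces as [ʃiʒo] and [ʃiʃ], with a stem-final [ʒ] ~ [ʃ] alternation.
If /ʃ/ were underlying and a rule turned it into [ʒ] before the DEF suffix, 'smoke' would also alternate; but it has [ʃ] in both [teʃo] and [teʃ].
The underlying segment must be /ʒ/; voiced obstruents become voiceless word-finally, yielding [ʃ] there.
Hence 'star' is /ʃiʒ/ underlyingly.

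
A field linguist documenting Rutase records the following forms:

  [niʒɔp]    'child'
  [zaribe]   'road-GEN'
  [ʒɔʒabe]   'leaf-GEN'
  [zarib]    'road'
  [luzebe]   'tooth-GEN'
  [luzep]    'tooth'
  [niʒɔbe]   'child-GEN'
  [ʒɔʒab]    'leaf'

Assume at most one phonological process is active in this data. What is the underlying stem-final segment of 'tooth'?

/p/

The root 'tooth' surfaces as [luzep] and [luzebe], with a stem-final [p] ~ [b] alternation.
But 'leaf' keeps [b] in both environments ([ʒɔʒab], [ʒɔʒabe]), so there is no rule changing /b/ to [p] in isolation.
Therefore /p/ is basic and [b] is derived by intervocalic voicing (voiceless stops become voiced between vowels).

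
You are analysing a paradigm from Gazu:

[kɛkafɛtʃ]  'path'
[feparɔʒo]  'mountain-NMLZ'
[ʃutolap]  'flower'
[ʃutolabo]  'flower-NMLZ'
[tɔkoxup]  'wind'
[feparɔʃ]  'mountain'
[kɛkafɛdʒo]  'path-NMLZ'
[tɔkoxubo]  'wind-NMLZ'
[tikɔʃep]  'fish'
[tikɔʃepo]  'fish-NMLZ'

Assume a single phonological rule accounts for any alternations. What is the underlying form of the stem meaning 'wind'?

'wind' shows [p] ~ [b] at the end of the stem ([tɔkoxup] vs [tɔkoxubo]).
Compare 'fish', with invariant [p] in [tikɔʃep] and [tikɔʃepo]: an analysis with underlying /p/ and a rule producing [b] before the NMLZ suffix would wrongly predict alternation here too.
So /b/ is underlying, and a rule of word-final obstruent devoicing — voiced obstruents become voiceless word-finally — gives [p].

/tɔkoxub/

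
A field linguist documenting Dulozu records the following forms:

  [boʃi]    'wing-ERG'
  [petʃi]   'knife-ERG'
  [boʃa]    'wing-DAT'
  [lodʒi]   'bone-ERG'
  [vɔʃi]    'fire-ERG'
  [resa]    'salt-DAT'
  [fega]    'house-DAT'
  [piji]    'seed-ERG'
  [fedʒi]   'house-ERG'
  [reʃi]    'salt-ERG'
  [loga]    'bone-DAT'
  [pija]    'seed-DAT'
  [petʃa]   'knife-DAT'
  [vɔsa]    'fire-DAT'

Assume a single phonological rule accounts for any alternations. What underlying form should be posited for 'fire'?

/vɔs/

In [vɔsa] and [vɔʃi] the final segment of 'fire' alternates: [s] ~ [ʃ].
The stem 'wing' ([boʃa], [boʃi]) shows [ʃ] unchanged in both environments, so [ʃ] cannot be basic with [s] derived before the DAT suffix.
So /s/ is underlying, and a rule of palatalization before a front vowel — /g/ and /s/ become palato-alveolar [dʒ] and [ʃ] before a front vowel — gives [ʃ].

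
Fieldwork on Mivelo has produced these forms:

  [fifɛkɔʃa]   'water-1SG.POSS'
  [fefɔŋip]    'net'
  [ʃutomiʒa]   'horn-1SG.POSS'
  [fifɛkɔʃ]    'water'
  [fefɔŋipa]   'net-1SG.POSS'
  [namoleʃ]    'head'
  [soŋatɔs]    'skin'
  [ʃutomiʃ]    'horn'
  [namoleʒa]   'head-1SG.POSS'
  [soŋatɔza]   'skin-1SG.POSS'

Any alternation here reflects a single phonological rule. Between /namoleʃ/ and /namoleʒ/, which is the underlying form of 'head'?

The root 'head' surfaces as [namoleʒa] and [namoleʃ], with a stem-final [ʒ] ~ [ʃ] alternation.
Compare 'water', with invariant [ʃ] in [fifɛkɔʃa] and [fifɛkɔʃ]: an analysis with underlying /ʃ/ and a rule producing [ʒ] before the 1SG.POSS suffix would wrongly predict alternation here too.
The alternation reflects word-final obstruent devoicing: voiced obstruents become voiceless word-finally. /ʒ/ is underlying.

/namoleʒ/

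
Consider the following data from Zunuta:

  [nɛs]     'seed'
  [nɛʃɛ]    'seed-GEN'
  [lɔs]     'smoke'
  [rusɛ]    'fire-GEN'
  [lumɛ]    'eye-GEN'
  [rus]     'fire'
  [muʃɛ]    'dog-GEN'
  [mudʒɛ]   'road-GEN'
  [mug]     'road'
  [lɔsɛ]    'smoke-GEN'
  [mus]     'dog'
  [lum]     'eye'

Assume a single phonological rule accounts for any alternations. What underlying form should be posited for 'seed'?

The root 'seed' surfaces as [nɛs] and [nɛʃɛ], with a stem-final [s] ~ [ʃ] alternation.
But 'fire' keeps [s] in both environments ([rus], [rusɛ]), so there is no rule changing /s/ to [ʃ] before the GEN suffix.
The alternation reflects depalatalization: palato-alveolar /dʒ/ and /ʃ/ become [g] and [s] when no front vowel follows. /ʃ/ is underlying.
So 'seed' = /nɛʃ/.

/nɛʃ/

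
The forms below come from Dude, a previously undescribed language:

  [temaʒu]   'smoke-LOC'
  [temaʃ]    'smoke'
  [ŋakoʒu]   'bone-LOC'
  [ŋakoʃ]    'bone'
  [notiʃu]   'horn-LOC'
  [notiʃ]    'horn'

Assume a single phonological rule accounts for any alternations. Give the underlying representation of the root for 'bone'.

/ŋakoʒ/

The stem for 'bone' ends in [ʒ] in [ŋakoʒu] but [ʃ] in [ŋakoʃ].
Compare 'horn', with invariant [ʃ] in [notiʃu] and [notiʃ]: an analysis with underlying /ʃ/ and a rule producing [ʒ] before the LOC suffix would wrongly predict alternation here too.
Therefore /ʒ/ is basic and [ʃ] is derived by word-final obstruent devoicing (voiced obstruents become voiceless word-finally).
Hence 'bone' is /ŋakoʒ/ underlyingly.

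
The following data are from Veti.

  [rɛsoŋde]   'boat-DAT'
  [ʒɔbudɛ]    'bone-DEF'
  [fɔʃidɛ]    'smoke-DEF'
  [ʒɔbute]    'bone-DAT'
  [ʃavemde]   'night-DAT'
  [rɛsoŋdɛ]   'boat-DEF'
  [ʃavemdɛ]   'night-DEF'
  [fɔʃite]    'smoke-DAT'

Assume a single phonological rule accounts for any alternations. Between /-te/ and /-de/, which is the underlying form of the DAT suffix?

The DAT morpheme has two allomorphs, [-de] and [-te].
By contrast the DEF suffix keeps its initial [d] throughout — that segment must be underlying.
The DAT suffix is therefore /-te/ underlyingly, with post-nasal voicing: voiceless stops become voiced after a nasal.

/-te/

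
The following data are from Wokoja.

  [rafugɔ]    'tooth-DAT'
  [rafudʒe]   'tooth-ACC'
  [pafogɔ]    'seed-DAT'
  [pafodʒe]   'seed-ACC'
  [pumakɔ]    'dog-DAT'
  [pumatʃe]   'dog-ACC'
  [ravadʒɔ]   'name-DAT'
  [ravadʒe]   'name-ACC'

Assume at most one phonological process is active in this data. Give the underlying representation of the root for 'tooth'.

/rafug/

The stem for 'tooth' ends in [g] in [rafugɔ] but [dʒ] in [rafudʒe].
The stem 'name' ([ravadʒɔ], [ravadʒe]) shows [dʒ] unchanged in both environments, so [dʒ] cannot be basic with [g] derived before the DAT suffix.
The underlying segment must be /g/; /k/ and /g/ become palato-alveolar [tʃ] and [dʒ] before a front vowel, yielding [dʒ] there.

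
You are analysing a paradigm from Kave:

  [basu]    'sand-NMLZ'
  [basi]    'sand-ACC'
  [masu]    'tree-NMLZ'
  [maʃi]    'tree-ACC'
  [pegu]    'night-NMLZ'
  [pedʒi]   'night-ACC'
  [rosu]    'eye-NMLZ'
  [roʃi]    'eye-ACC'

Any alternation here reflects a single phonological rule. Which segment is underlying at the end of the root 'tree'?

/ʃ/

In [masu] and [maʃi] the final segment of 'tree' alternates: [s] ~ [ʃ].
If /s/ were underlying and a rule turned it into [ʃ] before the ACC suffix, 'sand' would also alternate; but it has [s] in both [basu] and [basi].
Therefore /ʃ/ is basic and [s] is derived by depalatalization (palato-alveolar /dʒ/ and /ʃ/ become [g] and [s] when no front vowel follows).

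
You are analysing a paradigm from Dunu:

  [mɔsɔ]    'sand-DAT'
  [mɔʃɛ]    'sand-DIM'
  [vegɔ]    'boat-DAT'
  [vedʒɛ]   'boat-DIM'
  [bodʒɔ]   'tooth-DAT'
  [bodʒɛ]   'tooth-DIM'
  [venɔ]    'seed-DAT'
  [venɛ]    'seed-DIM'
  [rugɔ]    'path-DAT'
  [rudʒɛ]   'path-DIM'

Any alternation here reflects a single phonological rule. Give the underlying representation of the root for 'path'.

In [rugɔ] and [rudʒɛ] the final segment of 'path' alternates: [g] ~ [dʒ].
If /dʒ/ were underlying and a rule turned it into [g] before the DAT suffix, 'tooth' would also alternate; but it has [dʒ] in both [bodʒɔ] and [bodʒɛ].
Therefore /g/ is basic and [dʒ] is derived by palatalization before a front vowel (/g/ and /s/ become palato-alveolar [dʒ] and [ʃ] before a front vowel).

/rug/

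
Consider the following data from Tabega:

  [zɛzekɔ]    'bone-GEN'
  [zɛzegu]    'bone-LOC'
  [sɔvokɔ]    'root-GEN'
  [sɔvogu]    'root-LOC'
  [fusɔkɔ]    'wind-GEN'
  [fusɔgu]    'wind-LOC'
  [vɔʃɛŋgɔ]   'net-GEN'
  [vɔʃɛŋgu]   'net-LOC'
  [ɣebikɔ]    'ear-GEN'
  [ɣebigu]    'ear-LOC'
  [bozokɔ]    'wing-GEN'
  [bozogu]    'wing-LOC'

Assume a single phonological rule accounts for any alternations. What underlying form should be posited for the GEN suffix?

/-kɔ/

The GEN morpheme has two allomorphs, [-gɔ] and [-kɔ].
The LOC suffix, which begins with [g], is invariant after every stem; so [g] is not altered by any rule here.
So the underlying form is /-kɔ/, and voiceless stops become voiced after a nasal.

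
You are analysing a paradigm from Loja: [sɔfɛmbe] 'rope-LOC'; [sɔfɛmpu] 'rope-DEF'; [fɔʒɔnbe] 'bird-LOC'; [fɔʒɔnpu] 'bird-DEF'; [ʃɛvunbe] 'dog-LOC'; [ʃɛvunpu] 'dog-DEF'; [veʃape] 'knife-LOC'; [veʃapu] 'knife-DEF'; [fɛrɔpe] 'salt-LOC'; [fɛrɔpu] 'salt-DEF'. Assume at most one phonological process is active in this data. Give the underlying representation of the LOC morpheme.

The LOC suffix surfaces as [-be] and [-pe], depending on the final segment of the stem.
The DEF suffix, which begins with [p], is invariant after every stem; so [p] is not altered by any rule here.
The LOC suffix is therefore /-be/ underlyingly, with post-vocalic devoicing: voiced stops become voiceless after a vowel.

/-be/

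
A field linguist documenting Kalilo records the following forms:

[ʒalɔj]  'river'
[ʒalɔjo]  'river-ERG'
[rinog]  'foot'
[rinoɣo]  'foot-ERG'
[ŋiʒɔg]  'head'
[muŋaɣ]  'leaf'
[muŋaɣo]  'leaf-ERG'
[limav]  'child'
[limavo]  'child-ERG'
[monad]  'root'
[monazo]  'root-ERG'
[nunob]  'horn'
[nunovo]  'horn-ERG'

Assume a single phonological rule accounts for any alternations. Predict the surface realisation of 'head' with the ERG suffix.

[ŋiʒɔɣo]

The root 'foot' surfaces as [rinog] and [rinoɣo], with a stem-final [g] ~ [ɣ] alternation.
The stem 'leaf' ([muŋaɣ], [muŋaɣo]) shows [ɣ] unchanged in both environments, so [ɣ] cannot be basic with [g] derived in isolation.
Therefore /g/ is basic and [ɣ] is derived by intervocalic spirantization (voiced stops become fricatives between vowels).
From [ŋiʒɔg] the stem 'head' is /ŋiʒɔg/; between vowels this yields [ŋiʒɔɣo].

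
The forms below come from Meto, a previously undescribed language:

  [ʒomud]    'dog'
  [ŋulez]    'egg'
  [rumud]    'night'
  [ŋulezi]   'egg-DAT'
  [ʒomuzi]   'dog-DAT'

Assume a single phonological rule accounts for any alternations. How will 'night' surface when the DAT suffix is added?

The root 'dog' surfaces as [ʒomuzi] and [ʒomud], with a stem-final [z] ~ [d] alternation.
Compare 'egg', with invariant [z] in [ŋulezi] and [ŋulez]: an analysis with underlying /z/ and a rule producing [d] in isolation would wrongly predict alternation here too.
So /d/ is underlying, and a rule of intervocalic spirantization — voiced stops become fricatives between vowels — gives [z].
From [rumud] the stem 'night' is /rumud/; between vowels this yields [rumuzi].

[rumuzi]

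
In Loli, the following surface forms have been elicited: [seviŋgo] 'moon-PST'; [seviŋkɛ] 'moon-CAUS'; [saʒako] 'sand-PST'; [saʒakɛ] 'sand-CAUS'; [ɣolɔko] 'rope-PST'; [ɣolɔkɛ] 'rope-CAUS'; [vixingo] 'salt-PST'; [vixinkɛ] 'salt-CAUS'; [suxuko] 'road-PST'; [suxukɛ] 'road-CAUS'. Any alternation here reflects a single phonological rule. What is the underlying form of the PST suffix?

/-go/

The PST morpheme has two allomorphs, [-go] and [-ko].
By contrast the CAUS suffix keeps its initial [k] throughout — that segment must be underlying.
So the underlying form is /-go/, and voiced stops become voiceless after a vowel.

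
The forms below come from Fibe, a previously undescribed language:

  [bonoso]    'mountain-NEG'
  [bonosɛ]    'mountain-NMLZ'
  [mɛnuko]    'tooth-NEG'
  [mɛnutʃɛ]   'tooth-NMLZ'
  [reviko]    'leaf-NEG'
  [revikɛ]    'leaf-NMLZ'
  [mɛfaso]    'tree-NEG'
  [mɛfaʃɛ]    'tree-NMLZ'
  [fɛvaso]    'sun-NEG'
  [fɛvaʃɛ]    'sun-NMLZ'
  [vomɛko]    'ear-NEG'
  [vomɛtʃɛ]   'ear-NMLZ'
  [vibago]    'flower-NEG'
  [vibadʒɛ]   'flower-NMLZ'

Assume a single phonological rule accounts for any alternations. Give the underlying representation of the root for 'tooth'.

The stem for 'tooth' ends in [k] in [mɛnuko] but [tʃ] in [mɛnutʃɛ].
The stem 'leaf' ([reviko], [revikɛ]) shows [k] unchanged in both environments, so [k] cannot be basic with [tʃ] derived before the NMLZ suffix.
The underlying segment must be /tʃ/; palato-alveolar /tʃ/, /dʒ/ and /ʃ/ become [k], [g] and [s] when no front vowel follows, yielding [k] there.
So 'tooth' = /mɛnutʃ/.

/mɛnutʃ/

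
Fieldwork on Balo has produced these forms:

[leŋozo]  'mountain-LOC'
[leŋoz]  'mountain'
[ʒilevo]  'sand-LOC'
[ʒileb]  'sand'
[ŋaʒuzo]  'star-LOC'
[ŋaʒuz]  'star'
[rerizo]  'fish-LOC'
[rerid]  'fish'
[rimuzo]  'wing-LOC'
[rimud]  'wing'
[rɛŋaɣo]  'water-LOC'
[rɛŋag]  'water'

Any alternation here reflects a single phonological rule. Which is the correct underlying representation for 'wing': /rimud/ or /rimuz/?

/rimud/

In [rimuzo] and [rimud] the final segment of 'wing' alternates: [z] ~ [d].
If /z/ were underlying and a rule turned it into [d] in isolation, 'mountain' would also alternate; but it has [z] in both [leŋozo] and [leŋoz].
Therefore /d/ is basic and [z] is derived by intervocalic spirantization (voiced stops become fricatives between vowels).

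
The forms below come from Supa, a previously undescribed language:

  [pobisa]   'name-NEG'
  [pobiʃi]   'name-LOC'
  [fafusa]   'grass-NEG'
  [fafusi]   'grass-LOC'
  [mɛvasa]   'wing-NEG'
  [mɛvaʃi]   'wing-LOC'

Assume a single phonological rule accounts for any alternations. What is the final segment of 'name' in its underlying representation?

The stem for 'name' ends in [s] in [pobisa] but [ʃ] in [pobiʃi].
The stem 'grass' ([fafusa], [fafusi]) shows [s] unchanged in both environments, so [s] cannot be basic with [ʃ] derived before the LOC suffix.
The underlying segment must be /ʃ/; palato-alveolar /ʃ/ becomes [s] when no front vowel follows, yielding [s] there.

/ʃ/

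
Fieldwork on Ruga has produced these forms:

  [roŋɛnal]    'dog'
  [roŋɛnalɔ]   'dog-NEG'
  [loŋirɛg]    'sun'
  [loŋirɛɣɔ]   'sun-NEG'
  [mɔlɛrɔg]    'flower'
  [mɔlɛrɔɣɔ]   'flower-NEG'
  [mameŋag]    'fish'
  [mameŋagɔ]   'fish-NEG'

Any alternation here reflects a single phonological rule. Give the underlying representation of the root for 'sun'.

The stem for 'sun' ends in [g] in [loŋirɛg] but [ɣ] in [loŋirɛɣɔ].
If /g/ were underlying and a rule turned it into [ɣ] before the NEG suffix, 'fish' would also alternate; but it has [g] in both [mameŋag] and [mameŋagɔ].
Therefore /ɣ/ is basic and [g] is derived by word-final hardening (voiced fricatives become stops word-finally).

/loŋirɛɣ/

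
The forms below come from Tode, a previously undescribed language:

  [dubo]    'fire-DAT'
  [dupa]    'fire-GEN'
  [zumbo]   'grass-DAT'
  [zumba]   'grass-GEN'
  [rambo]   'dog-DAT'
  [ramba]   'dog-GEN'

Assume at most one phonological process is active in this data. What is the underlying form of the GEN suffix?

/-pa/

The GEN morpheme has two allomorphs, [-ba] and [-pa].
The DAT suffix, which begins with [b], is invariant after every stem; so [b] is not altered by any rule here.
The GEN suffix is therefore /-pa/ underlyingly, with post-nasal voicing: voiceless stops become voiced after a nasal.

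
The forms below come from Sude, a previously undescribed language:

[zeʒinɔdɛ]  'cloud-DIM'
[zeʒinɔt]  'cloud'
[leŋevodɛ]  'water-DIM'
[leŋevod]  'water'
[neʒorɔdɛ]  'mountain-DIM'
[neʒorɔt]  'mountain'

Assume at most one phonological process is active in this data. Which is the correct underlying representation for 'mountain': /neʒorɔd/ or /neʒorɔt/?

/neʒorɔt/

In [neʒorɔdɛ] and [neʒorɔt] the final segment of 'mountain' alternates: [d] ~ [t].
If /d/ were underlying and a rule turned it into [t] in isolation, 'water' would also alternate; but it has [d] in both [leŋevodɛ] and [leŋevod].
The alternation reflects intervocalic voicing: voiceless stops become voiced between vowels. /t/ is underlying.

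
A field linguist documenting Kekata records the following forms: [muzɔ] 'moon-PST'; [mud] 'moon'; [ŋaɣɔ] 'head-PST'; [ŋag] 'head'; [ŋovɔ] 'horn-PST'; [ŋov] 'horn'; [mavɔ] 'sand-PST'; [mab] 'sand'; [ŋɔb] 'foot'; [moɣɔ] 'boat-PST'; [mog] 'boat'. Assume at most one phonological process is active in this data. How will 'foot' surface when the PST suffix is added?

The stem for 'sand' ends in [v] in [mavɔ] but [b] in [mab].
Compare 'horn', with invariant [v] in [ŋovɔ] and [ŋov]: an analysis with underlying /v/ and a rule producing [b] in isolation would wrongly predict alternation here too.
Therefore /b/ is basic and [v] is derived by intervocalic spirantization (voiced stops become fricatives between vowels).
The one attested form of 'foot', [ŋɔb], shows underlying /ŋɔb/. Applying the same rule between vowels gives [ŋɔvɔ].

[ŋɔvɔ]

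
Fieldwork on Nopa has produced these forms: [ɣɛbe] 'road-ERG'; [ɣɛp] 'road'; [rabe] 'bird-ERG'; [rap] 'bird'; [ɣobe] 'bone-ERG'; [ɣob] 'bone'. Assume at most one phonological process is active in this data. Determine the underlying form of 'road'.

/ɣɛp/

The root 'road' surfaces as [ɣɛbe] and [ɣɛp], with a stem-final [b] ~ [p] alternation.
But 'bone' keeps [b] in both environments ([ɣobe], [ɣob]), so there is no rule changing /b/ to [p] in isolation.
Therefore /p/ is basic and [b] is derived by intervocalic voicing (voiceless stops become voiced between vowels).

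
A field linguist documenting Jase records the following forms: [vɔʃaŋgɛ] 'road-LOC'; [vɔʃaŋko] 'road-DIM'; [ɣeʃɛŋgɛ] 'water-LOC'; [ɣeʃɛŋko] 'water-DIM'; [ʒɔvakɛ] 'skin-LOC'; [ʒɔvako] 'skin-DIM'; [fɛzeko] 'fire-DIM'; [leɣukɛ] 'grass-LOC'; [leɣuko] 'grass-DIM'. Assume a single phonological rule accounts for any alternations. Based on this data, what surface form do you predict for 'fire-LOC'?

The LOC suffix surfaces as [-gɛ] and [-kɛ], depending on the final segment of the stem.
By contrast the DIM suffix keeps its initial [k] throughout — that segment must be underlying.
So the underlying form is /-gɛ/, and voiced stops become voiceless after a vowel.
After 'fire', which ends in a vowel, the suffix surfaces as [-kɛ], giving [fɛzekɛ].

[fɛzekɛ]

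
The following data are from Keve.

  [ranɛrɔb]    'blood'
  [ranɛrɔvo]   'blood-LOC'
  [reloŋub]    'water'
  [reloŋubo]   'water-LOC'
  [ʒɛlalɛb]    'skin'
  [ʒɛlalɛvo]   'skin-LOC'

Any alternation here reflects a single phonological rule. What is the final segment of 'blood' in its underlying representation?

In [ranɛrɔb] and [ranɛrɔvo] the final segment of 'blood' alternates: [b] ~ [v].
If /b/ were underlying and a rule turned it into [v] before the LOC suffix, 'water' would also alternate; but it has [b] in both [reloŋub] and [reloŋubo].
The underlying segment must be /v/; voiced fricatives become stops word-finally, yielding [b] there.

/v/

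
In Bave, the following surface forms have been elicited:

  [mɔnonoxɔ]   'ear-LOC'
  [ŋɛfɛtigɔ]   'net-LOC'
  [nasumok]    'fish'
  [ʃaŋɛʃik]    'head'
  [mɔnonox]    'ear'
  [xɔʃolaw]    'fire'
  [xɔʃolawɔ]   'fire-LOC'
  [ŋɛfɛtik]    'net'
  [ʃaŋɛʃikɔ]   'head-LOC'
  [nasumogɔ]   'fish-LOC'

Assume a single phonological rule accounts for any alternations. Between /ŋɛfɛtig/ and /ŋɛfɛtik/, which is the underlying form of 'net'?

/ŋɛfɛtig/

The root 'net' surfaces as [ŋɛfɛtigɔ] and [ŋɛfɛtik], with a stem-final [g] ~ [k] alternation.
Compare 'head', with invariant [k] in [ʃaŋɛʃikɔ] and [ʃaŋɛʃik]: an analysis with underlying /k/ and a rule producing [g] before the LOC suffix would wrongly predict alternation here too.
The alternation reflects word-final obstruent devoicing: voiced obstruents become voiceless word-finally. /g/ is underlying.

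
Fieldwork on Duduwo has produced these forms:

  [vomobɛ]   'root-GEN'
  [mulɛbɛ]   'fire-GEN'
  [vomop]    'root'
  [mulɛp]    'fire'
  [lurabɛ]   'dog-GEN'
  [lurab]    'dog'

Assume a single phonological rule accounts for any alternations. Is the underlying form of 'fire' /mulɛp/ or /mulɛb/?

The stem for 'fire' ends in [b] in [mulɛbɛ] but [p] in [mulɛp].
But 'dog' keeps [b] in both environments ([lurabɛ], [lurab]), so there is no rule changing /b/ to [p] in isolation.
So /p/ is underlying, and a rule of intervocalic voicing — voiceless stops become voiced between vowels — gives [b].

/mulɛp/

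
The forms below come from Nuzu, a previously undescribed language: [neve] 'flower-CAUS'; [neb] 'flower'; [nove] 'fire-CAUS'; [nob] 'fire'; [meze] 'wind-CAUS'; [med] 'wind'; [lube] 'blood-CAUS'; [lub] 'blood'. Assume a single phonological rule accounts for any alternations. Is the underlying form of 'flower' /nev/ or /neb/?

In [neve] and [neb] the final segment of 'flower' alternates: [v] ~ [b].
Compare 'blood', with invariant [b] in [lube] and [lub]: an analysis with underlying /b/ and a rule producing [v] before the CAUS suffix would wrongly predict alternation here too.
The alternation reflects word-final hardening: voiced fricatives become stops word-finally. /v/ is underlying.

/nev/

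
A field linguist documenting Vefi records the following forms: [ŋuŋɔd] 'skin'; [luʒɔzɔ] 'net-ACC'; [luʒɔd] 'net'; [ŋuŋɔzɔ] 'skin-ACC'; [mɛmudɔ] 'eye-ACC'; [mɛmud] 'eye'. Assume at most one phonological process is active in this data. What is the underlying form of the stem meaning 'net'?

'net' shows [z] ~ [d] at the end of the stem ([luʒɔzɔ] vs [luʒɔd]).
Compare 'eye', with invariant [d] in [mɛmudɔ] and [mɛmud]: an analysis with underlying /d/ and a rule producing [z] before the ACC suffix would wrongly predict alternation here too.
The alternation reflects word-final hardening: voiced fricatives become stops word-finally. /z/ is underlying.

/luʒɔz/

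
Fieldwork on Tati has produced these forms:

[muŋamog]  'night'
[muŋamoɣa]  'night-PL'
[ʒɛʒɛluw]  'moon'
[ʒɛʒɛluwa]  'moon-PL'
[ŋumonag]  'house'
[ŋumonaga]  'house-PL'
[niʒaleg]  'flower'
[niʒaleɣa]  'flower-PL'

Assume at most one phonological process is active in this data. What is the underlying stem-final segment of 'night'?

/ɣ/

'night' shows [g] ~ [ɣ] at the end of the stem ([muŋamog] vs [muŋamoɣa]).
But 'house' keeps [g] in both environments ([ŋumonag], [ŋumonaga]), so there is no rule changing /g/ to [ɣ] before the PL suffix.
Therefore /ɣ/ is basic and [g] is derived by word-final hardening (voiced fricatives become stops word-finally).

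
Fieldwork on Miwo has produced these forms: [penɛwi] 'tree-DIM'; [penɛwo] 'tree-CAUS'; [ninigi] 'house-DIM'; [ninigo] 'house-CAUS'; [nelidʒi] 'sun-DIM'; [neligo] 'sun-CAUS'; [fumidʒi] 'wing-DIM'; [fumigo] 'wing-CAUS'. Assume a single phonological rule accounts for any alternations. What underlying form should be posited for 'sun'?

/nelidʒ/

'sun' shows [dʒ] ~ [g] at the end of the stem ([nelidʒi] vs [neligo]).
The stem 'house' ([ninigi], [ninigo]) shows [g] unchanged in both environments, so [g] cannot be basic with [dʒ] derived before the DIM suffix.
The underlying segment must be /dʒ/; palato-alveolar /dʒ/ becomes [g] when no front vowel follows, yielding [g] there.
The underlying form of 'sun' is therefore /nelidʒ/.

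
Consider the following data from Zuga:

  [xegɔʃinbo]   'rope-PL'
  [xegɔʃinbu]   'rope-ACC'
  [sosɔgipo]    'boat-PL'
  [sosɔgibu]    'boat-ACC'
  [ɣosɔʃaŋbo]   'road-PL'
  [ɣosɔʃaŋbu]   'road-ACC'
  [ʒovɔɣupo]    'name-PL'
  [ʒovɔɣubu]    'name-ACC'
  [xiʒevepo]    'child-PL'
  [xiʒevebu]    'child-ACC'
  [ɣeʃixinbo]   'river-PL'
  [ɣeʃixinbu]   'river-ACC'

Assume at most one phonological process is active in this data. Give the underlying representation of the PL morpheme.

/-po/

The PL morpheme has two allomorphs, [-bo] and [-po].
By contrast the ACC suffix keeps its initial [b] throughout — that segment must be underlying.
The PL suffix is therefore /-po/ underlyingly, with post-nasal voicing: voiceless stops become voiced after a nasal.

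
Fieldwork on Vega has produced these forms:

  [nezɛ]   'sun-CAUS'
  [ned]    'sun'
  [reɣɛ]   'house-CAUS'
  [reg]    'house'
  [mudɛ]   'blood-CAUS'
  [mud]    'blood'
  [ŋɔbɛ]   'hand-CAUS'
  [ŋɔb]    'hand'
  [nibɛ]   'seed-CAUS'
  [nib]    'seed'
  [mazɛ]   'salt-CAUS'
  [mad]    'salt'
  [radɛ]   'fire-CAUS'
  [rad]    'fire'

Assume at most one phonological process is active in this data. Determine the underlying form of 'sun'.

The root 'sun' surfaces as [nezɛ] and [ned], with a stem-final [z] ~ [d] alternation.
But 'blood' keeps [d] in both environments ([mudɛ], [mud]), so there is no rule changing /d/ to [z] before the CAUS suffix.
The alternation reflects word-final hardening: voiced fricatives become stops word-finally. /z/ is underlying.

/nez/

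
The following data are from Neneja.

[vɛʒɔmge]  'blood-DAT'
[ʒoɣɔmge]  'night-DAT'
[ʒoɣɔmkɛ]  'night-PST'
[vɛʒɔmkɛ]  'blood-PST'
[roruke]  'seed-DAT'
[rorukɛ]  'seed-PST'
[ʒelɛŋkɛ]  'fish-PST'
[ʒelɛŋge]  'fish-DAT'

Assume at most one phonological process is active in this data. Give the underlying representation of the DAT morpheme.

/-ge/

The DAT suffix surfaces as [-ge] and [-ke], depending on the final segment of the stem.
By contrast the PST suffix keeps its initial [k] throughout — that segment must be underlying.
So the underlying form is /-ge/, and voiced stops become voiceless after a vowel.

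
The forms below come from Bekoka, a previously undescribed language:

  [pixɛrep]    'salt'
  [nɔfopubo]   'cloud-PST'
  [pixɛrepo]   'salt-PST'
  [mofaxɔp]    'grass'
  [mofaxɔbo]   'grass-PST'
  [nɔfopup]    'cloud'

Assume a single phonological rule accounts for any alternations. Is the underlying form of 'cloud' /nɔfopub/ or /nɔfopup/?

In [nɔfopubo] and [nɔfopup] the final segment of 'cloud' alternates: [b] ~ [p].
The stem 'salt' ([pixɛrepo], [pixɛrep]) shows [p] unchanged in both environments, so [p] cannot be basic with [b] derived before the PST suffix.
The underlying segment must be /b/; voiced obstruents become voiceless word-finally, yielding [p] there.

/nɔfopub/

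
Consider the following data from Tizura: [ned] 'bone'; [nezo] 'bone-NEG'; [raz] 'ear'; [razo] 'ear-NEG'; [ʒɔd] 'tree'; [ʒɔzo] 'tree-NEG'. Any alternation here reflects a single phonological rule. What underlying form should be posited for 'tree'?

In [ʒɔd] and [ʒɔzo] the final segment of 'tree' alternates: [d] ~ [z].
Compare 'ear', with invariant [z] in [raz] and [razo]: an analysis with underlying /z/ and a rule producing [d] in isolation would wrongly predict alternation here too.
The alternation reflects intervocalic spirantization: voiced stops become fricatives between vowels. /d/ is underlying.

/ʒɔd/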